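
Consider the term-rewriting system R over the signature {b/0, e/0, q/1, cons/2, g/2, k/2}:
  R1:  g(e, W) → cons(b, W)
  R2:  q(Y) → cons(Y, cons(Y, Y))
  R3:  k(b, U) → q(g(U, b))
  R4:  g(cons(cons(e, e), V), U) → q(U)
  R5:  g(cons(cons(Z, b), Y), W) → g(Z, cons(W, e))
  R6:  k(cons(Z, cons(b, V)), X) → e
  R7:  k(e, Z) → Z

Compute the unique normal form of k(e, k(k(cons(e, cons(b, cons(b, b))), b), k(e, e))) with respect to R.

1. k(e, k(k(cons(e, cons(b, cons(b, b))), b), k(e, e)))  →  k(k(cons(e, cons(b, cons(b, b))), b), k(e, e))   [R7 at ε]
2. k(k(cons(e, cons(b, cons(b, b))), b), k(e, e))  →  k(e, k(e, e))   [R6 at 1]
3. k(e, k(e, e))  →  k(e, e)   [R7 at ε]
4. k(e, e)  →  e   [R7 at ε]

e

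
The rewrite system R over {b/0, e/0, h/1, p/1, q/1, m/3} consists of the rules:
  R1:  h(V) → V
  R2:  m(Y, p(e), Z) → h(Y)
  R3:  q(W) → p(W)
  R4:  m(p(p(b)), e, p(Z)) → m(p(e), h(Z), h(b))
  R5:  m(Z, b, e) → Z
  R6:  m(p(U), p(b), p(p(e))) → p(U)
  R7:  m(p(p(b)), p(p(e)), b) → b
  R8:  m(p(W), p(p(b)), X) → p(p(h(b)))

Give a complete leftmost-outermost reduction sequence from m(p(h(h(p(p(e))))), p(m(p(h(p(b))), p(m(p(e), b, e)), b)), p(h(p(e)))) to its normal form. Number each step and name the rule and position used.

p(p(p(e)))

1. m(p(h(h(p(p(e))))), p(m(p(h(p(b))), p(m(p(e), b, e)), b)), p(h(p(e))))  →  m(p(h(p(p(e)))), p(m(p(h(p(b))), p(m(p(e), b, e)), b)), p(h(p(e))))   [R1 at 1.1]
2. m(p(h(p(p(e)))), p(m(p(h(p(b))), p(m(p(e), b, e)), b)), p(h(p(e))))  →  m(p(p(p(e))), p(m(p(h(p(b))), p(m(p(e), b, e)), b)), p(h(p(e))))   [R1 at 1.1]
3. m(p(p(p(e))), p(m(p(h(p(b))), p(m(p(e), b, e)), b)), p(h(p(e))))  →  m(p(p(p(e))), p(m(p(p(b)), p(m(p(e), b, e)), b)), p(h(p(e))))   [R1 at 2.1.1.1]
4. m(p(p(p(e))), p(m(p(p(b)), p(m(p(e), b, e)), b)), p(h(p(e))))  →  m(p(p(p(e))), p(m(p(p(b)), p(p(e)), b)), p(h(p(e))))   [R5 at 2.1.2.1]
5. m(p(p(p(e))), p(m(p(p(b)), p(p(e)), b)), p(h(p(e))))  →  m(p(p(p(e))), p(b), p(h(p(e))))   [R7 at 2.1]
6. m(p(p(p(e))), p(b), p(h(p(e))))  →  m(p(p(p(e))), p(b), p(p(e)))   [R1 at 3.1]
7. m(p(p(p(e))), p(b), p(p(e)))  →  p(p(p(e)))   [R6 at ε]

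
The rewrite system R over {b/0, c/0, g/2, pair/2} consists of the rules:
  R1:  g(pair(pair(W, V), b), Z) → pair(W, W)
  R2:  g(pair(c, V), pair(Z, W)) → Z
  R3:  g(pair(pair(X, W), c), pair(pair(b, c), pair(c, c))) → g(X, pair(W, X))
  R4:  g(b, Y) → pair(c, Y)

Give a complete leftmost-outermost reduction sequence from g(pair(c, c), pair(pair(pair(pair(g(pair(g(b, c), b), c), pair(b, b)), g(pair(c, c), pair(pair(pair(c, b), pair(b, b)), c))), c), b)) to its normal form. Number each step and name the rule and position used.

pair(pair(pair(pair(c, c), pair(b, b)), pair(pair(c, b), pair(b, b))), c)

1. g(pair(c, c), pair(pair(pair(pair(g(pair(g(b, c), b), c), pair(b, b)), g(pair(c, c), pair(pair(pair(c, b), pair(b, b)), c))), c), b))  →  pair(pair(pair(g(pair(g(b, c), b), c), pair(b, b)), g(pair(c, c), pair(pair(pair(c, b), pair(b, b)), c))), c)   [R2 at ε]
2. pair(pair(pair(g(pair(g(b, c), b), c), pair(b, b)), g(pair(c, c), pair(pair(pair(c, b), pair(b, b)), c))), c)  →  pair(pair(pair(g(pair(pair(c, c), b), c), pair(b, b)), g(pair(c, c), pair(pair(pair(c, b), pair(b, b)), c))), c)   [R4 at 1.1.1.1.1]
3. pair(pair(pair(g(pair(pair(c, c), b), c), pair(b, b)), g(pair(c, c), pair(pair(pair(c, b), pair(b, b)), c))), c)  →  pair(pair(pair(pair(c, c), pair(b, b)), g(pair(c, c), pair(pair(pair(c, b), pair(b, b)), c))), c)   [R1 at 1.1.1]
4. pair(pair(pair(pair(c, c), pair(b, b)), g(pair(c, c), pair(pair(pair(c, b), pair(b, b)), c))), c)  →  pair(pair(pair(pair(c, c), pair(b, b)), pair(pair(c, b), pair(b, b))), c)   [R2 at 1.2]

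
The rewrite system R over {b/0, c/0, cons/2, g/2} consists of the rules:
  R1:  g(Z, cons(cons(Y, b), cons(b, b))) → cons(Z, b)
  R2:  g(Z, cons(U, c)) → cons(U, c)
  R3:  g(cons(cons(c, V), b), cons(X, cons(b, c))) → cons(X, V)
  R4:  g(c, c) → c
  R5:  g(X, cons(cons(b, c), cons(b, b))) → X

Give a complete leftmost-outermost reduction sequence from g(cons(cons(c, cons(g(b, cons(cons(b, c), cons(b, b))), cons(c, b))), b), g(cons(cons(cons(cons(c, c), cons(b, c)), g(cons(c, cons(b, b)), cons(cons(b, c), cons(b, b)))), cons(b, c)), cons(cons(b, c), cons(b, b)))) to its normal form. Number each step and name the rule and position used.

1. g(cons(cons(c, cons(g(b, cons(cons(b, c), cons(b, b))), cons(c, b))), b), g(cons(cons(cons(cons(c, c), cons(b, c)), g(cons(c, cons(b, b)), cons(cons(b, c), cons(b, b)))), cons(b, c)), cons(cons(b, c), cons(b, b))))  →  g(cons(cons(c, cons(b, cons(c, b))), b), g(cons(cons(cons(cons(c, c), cons(b, c)), g(cons(c, cons(b, b)), cons(cons(b, c), cons(b, b)))), cons(b, c)), cons(cons(b, c), cons(b, b))))   [R5 at 1.1.2.1]
2. g(cons(cons(c, cons(b, cons(c, b))), b), g(cons(cons(cons(cons(c, c), cons(b, c)), g(cons(c, cons(b, b)), cons(cons(b, c), cons(b, b)))), cons(b, c)), cons(cons(b, c), cons(b, b))))  →  g(cons(cons(c, cons(b, cons(c, b))), b), cons(cons(cons(cons(c, c), cons(b, c)), g(cons(c, cons(b, b)), cons(cons(b, c), cons(b, b)))), cons(b, c)))   [R5 at 2]
3. g(cons(cons(c, cons(b, cons(c, b))), b), cons(cons(cons(cons(c, c), cons(b, c)), g(cons(c, cons(b, b)), cons(cons(b, c), cons(b, b)))), cons(b, c)))  →  cons(cons(cons(cons(c, c), cons(b, c)), g(cons(c, cons(b, b)), cons(cons(b, c), cons(b, b)))), cons(b, cons(c, b)))   [R3 at ε]
4. cons(cons(cons(cons(c, c), cons(b, c)), g(cons(c, cons(b, b)), cons(cons(b, c), cons(b, b)))), cons(b, cons(c, b)))  →  cons(cons(cons(cons(c, c), cons(b, c)), cons(c, cons(b, b))), cons(b, cons(c, b)))   [R5 at 1.2]

cons(cons(cons(cons(c, c), cons(b, c)), cons(c, cons(b, b))), cons(b, cons(c, b)))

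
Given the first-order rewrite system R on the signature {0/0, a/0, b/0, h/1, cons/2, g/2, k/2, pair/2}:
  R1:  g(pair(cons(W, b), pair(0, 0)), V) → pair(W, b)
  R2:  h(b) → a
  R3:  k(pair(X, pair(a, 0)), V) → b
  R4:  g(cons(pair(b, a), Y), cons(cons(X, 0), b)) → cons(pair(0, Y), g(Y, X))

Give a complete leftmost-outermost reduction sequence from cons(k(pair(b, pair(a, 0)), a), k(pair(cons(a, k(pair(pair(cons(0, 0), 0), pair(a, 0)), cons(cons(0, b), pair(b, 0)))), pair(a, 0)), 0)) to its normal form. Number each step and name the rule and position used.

1. cons(k(pair(b, pair(a, 0)), a), k(pair(cons(a, k(pair(pair(cons(0, 0), 0), pair(a, 0)), cons(cons(0, b), pair(b, 0)))), pair(a, 0)), 0))  →  cons(b, k(pair(cons(a, k(pair(pair(cons(0, 0), 0), pair(a, 0)), cons(cons(0, b), pair(b, 0)))), pair(a, 0)), 0))   [R3 at 1]
2. cons(b, k(pair(cons(a, k(pair(pair(cons(0, 0), 0), pair(a, 0)), cons(cons(0, b), pair(b, 0)))), pair(a, 0)), 0))  →  cons(b, b)   [R3 at 2]

cons(b, b)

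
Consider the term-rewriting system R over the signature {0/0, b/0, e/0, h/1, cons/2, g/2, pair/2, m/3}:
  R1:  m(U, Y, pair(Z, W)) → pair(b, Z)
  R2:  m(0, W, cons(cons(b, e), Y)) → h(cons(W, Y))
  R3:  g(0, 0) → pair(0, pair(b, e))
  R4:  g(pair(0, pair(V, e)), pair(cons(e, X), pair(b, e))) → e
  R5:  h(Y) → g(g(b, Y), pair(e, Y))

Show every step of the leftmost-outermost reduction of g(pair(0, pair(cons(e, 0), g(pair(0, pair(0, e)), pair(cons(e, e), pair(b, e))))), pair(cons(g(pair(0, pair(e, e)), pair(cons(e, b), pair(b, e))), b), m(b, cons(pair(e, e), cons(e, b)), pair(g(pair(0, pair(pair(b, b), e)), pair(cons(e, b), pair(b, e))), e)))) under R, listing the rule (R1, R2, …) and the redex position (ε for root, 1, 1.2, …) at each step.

e

1. g(pair(0, pair(cons(e, 0), g(pair(0, pair(0, e)), pair(cons(e, e), pair(b, e))))), pair(cons(g(pair(0, pair(e, e)), pair(cons(e, b), pair(b, e))), b), m(b, cons(pair(e, e), cons(e, b)), pair(g(pair(0, pair(pair(b, b), e)), pair(cons(e, b), pair(b, e))), e))))  →  g(pair(0, pair(cons(e, 0), e)), pair(cons(g(pair(0, pair(e, e)), pair(cons(e, b), pair(b, e))), b), m(b, cons(pair(e, e), cons(e, b)), pair(g(pair(0, pair(pair(b, b), e)), pair(cons(e, b), pair(b, e))), e))))   [R4 at 1.2.2]
2. g(pair(0, pair(cons(e, 0), e)), pair(cons(g(pair(0, pair(e, e)), pair(cons(e, b), pair(b, e))), b), m(b, cons(pair(e, e), cons(e, b)), pair(g(pair(0, pair(pair(b, b), e)), pair(cons(e, b), pair(b, e))), e))))  →  g(pair(0, pair(cons(e, 0), e)), pair(cons(e, b), m(b, cons(pair(e, e), cons(e, b)), pair(g(pair(0, pair(pair(b, b), e)), pair(cons(e, b), pair(b, e))), e))))   [R4 at 2.1.1]
3. g(pair(0, pair(cons(e, 0), e)), pair(cons(e, b), m(b, cons(pair(e, e), cons(e, b)), pair(g(pair(0, pair(pair(b, b), e)), pair(cons(e, b), pair(b, e))), e))))  →  g(pair(0, pair(cons(e, 0), e)), pair(cons(e, b), pair(b, g(pair(0, pair(pair(b, b), e)), pair(cons(e, b), pair(b, e))))))   [R1 at 2.2]
4. g(pair(0, pair(cons(e, 0), e)), pair(cons(e, b), pair(b, g(pair(0, pair(pair(b, b), e)), pair(cons(e, b), pair(b, e))))))  →  g(pair(0, pair(cons(e, 0), e)), pair(cons(e, b), pair(b, e)))   [R4 at 2.2.2]
5. g(pair(0, pair(cons(e, 0), e)), pair(cons(e, b), pair(b, e)))  →  e   [R4 at ε]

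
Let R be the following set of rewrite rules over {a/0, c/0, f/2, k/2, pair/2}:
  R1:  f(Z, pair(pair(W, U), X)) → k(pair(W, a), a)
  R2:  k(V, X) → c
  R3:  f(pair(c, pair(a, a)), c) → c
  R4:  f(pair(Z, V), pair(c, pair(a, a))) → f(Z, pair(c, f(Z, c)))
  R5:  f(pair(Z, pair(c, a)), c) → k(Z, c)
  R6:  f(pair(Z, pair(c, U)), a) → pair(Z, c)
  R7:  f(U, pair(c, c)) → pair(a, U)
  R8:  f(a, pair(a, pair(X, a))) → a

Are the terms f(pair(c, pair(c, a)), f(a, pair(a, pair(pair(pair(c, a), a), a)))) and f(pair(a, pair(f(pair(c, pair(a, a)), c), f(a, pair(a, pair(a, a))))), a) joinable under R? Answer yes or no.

Reduce t₁ = f(pair(c, pair(c, a)), f(a, pair(a, pair(pair(pair(c, a), a), a)))):
1. f(pair(c, pair(c, a)), f(a, pair(a, pair(pair(pair(c, a), a), a))))  →  f(pair(c, pair(c, a)), a)   [R8 at 2]
2. f(pair(c, pair(c, a)), a)  →  pair(c, c)   [R6 at ε]

Reduce t₂ = f(pair(a, pair(f(pair(c, pair(a, a)), c), f(a, pair(a, pair(a, a))))), a):
1. f(pair(a, pair(f(pair(c, pair(a, a)), c), f(a, pair(a, pair(a, a))))), a)  →  f(pair(a, pair(c, f(a, pair(a, pair(a, a))))), a)   [R3 at 1.2.1]
2. f(pair(a, pair(c, f(a, pair(a, pair(a, a))))), a)  →  pair(a, c)   [R6 at ε]

no — NF(t₁) = pair(c, c), NF(t₂) = pair(a, c)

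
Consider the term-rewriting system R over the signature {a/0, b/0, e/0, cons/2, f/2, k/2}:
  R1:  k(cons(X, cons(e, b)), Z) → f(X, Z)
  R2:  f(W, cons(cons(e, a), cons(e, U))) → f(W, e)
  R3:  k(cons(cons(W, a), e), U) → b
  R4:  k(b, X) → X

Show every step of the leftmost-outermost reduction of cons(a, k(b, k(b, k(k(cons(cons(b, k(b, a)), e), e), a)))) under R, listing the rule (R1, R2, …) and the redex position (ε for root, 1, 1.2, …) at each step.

cons(a, a)

1. cons(a, k(b, k(b, k(k(cons(cons(b, k(b, a)), e), e), a))))  →  cons(a, k(b, k(k(cons(cons(b, k(b, a)), e), e), a)))   [R4 at 2]
2. cons(a, k(b, k(k(cons(cons(b, k(b, a)), e), e), a)))  →  cons(a, k(k(cons(cons(b, k(b, a)), e), e), a))   [R4 at 2]
3. cons(a, k(k(cons(cons(b, k(b, a)), e), e), a))  →  cons(a, k(k(cons(cons(b, a), e), e), a))   [R4 at 2.1.1.1.2]
4. cons(a, k(k(cons(cons(b, a), e), e), a))  →  cons(a, k(b, a))   [R3 at 2.1]
5. cons(a, k(b, a))  →  cons(a, a)   [R4 at 2]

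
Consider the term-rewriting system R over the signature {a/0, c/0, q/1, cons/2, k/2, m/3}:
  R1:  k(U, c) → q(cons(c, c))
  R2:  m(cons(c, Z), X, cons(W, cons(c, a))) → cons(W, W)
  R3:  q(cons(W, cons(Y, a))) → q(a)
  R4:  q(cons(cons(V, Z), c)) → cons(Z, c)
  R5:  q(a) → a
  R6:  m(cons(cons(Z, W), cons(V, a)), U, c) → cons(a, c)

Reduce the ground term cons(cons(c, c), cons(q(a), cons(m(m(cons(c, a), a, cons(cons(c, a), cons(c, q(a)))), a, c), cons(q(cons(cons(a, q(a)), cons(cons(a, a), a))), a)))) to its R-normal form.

cons(cons(c, c), cons(a, cons(cons(a, c), cons(a, a))))

1. cons(cons(c, c), cons(q(a), cons(m(m(cons(c, a), a, cons(cons(c, a), cons(c, q(a)))), a, c), cons(q(cons(cons(a, q(a)), cons(cons(a, a), a))), a))))  →  cons(cons(c, c), cons(a, cons(m(m(cons(c, a), a, cons(cons(c, a), cons(c, q(a)))), a, c), cons(q(cons(cons(a, q(a)), cons(cons(a, a), a))), a))))   [R5 at 2.1]
2. cons(cons(c, c), cons(a, cons(m(m(cons(c, a), a, cons(cons(c, a), cons(c, q(a)))), a, c), cons(q(cons(cons(a, q(a)), cons(cons(a, a), a))), a))))  →  cons(cons(c, c), cons(a, cons(m(m(cons(c, a), a, cons(cons(c, a), cons(c, a))), a, c), cons(q(cons(cons(a, q(a)), cons(cons(a, a), a))), a))))   [R5 at 2.2.1.1.3.2.2]
3. cons(cons(c, c), cons(a, cons(m(m(cons(c, a), a, cons(cons(c, a), cons(c, a))), a, c), cons(q(cons(cons(a, q(a)), cons(cons(a, a), a))), a))))  →  cons(cons(c, c), cons(a, cons(m(cons(cons(c, a), cons(c, a)), a, c), cons(q(cons(cons(a, q(a)), cons(cons(a, a), a))), a))))   [R2 at 2.2.1.1]
4. cons(cons(c, c), cons(a, cons(m(cons(cons(c, a), cons(c, a)), a, c), cons(q(cons(cons(a, q(a)), cons(cons(a, a), a))), a))))  →  cons(cons(c, c), cons(a, cons(cons(a, c), cons(q(cons(cons(a, q(a)), cons(cons(a, a), a))), a))))   [R6 at 2.2.1]
5. cons(cons(c, c), cons(a, cons(cons(a, c), cons(q(cons(cons(a, q(a)), cons(cons(a, a), a))), a))))  →  cons(cons(c, c), cons(a, cons(cons(a, c), cons(q(a), a))))   [R3 at 2.2.2.1]
6. cons(cons(c, c), cons(a, cons(cons(a, c), cons(q(a), a))))  →  cons(cons(c, c), cons(a, cons(cons(a, c), cons(a, a))))   [R5 at 2.2.2.1]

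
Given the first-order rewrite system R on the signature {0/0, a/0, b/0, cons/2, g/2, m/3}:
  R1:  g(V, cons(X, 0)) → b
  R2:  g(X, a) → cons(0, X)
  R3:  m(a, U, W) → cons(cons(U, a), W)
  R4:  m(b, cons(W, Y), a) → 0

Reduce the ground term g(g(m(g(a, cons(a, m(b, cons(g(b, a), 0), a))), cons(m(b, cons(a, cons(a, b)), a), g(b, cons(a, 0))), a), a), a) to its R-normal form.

cons(0, cons(0, 0))

1. g(g(m(g(a, cons(a, m(b, cons(g(b, a), 0), a))), cons(m(b, cons(a, cons(a, b)), a), g(b, cons(a, 0))), a), a), a)  →  cons(0, g(m(g(a, cons(a, m(b, cons(g(b, a), 0), a))), cons(m(b, cons(a, cons(a, b)), a), g(b, cons(a, 0))), a), a))   [R2 at ε]
2. cons(0, g(m(g(a, cons(a, m(b, cons(g(b, a), 0), a))), cons(m(b, cons(a, cons(a, b)), a), g(b, cons(a, 0))), a), a))  →  cons(0, cons(0, m(g(a, cons(a, m(b, cons(g(b, a), 0), a))), cons(m(b, cons(a, cons(a, b)), a), g(b, cons(a, 0))), a)))   [R2 at 2]
3. cons(0, cons(0, m(g(a, cons(a, m(b, cons(g(b, a), 0), a))), cons(m(b, cons(a, cons(a, b)), a), g(b, cons(a, 0))), a)))  →  cons(0, cons(0, m(g(a, cons(a, 0)), cons(m(b, cons(a, cons(a, b)), a), g(b, cons(a, 0))), a)))   [R4 at 2.2.1.2.2]
4. cons(0, cons(0, m(g(a, cons(a, 0)), cons(m(b, cons(a, cons(a, b)), a), g(b, cons(a, 0))), a)))  →  cons(0, cons(0, m(b, cons(m(b, cons(a, cons(a, b)), a), g(b, cons(a, 0))), a)))   [R1 at 2.2.1]
5. cons(0, cons(0, m(b, cons(m(b, cons(a, cons(a, b)), a), g(b, cons(a, 0))), a)))  →  cons(0, cons(0, 0))   [R4 at 2.2]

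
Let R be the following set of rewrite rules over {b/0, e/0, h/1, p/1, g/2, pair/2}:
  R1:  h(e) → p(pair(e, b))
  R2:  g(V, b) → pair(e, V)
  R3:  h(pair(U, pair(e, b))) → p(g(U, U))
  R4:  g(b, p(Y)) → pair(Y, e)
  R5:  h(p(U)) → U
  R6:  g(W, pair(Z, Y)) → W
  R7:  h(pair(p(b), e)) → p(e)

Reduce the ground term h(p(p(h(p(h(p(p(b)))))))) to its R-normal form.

p(p(b))

1. h(p(p(h(p(h(p(p(b))))))))  →  p(h(p(h(p(p(b))))))   [R5 at ε]
2. p(h(p(h(p(p(b))))))  →  p(h(p(p(b))))   [R5 at 1]
3. p(h(p(p(b))))  →  p(p(b))   [R5 at 1]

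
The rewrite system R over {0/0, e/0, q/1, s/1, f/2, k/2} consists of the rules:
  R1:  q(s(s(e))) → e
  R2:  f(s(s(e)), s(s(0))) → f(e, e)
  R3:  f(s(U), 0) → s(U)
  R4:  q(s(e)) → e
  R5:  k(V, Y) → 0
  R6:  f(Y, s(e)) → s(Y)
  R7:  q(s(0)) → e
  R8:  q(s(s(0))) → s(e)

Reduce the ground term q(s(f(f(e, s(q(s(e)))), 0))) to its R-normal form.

1. q(s(f(f(e, s(q(s(e)))), 0)))  →  q(s(f(f(e, s(e)), 0)))   [R4 at 1.1.1.2.1]
2. q(s(f(f(e, s(e)), 0)))  →  q(s(f(s(e), 0)))   [R6 at 1.1.1]
3. q(s(f(s(e), 0)))  →  q(s(s(e)))   [R3 at 1.1]
4. q(s(s(e)))  →  e   [R1 at ε]

e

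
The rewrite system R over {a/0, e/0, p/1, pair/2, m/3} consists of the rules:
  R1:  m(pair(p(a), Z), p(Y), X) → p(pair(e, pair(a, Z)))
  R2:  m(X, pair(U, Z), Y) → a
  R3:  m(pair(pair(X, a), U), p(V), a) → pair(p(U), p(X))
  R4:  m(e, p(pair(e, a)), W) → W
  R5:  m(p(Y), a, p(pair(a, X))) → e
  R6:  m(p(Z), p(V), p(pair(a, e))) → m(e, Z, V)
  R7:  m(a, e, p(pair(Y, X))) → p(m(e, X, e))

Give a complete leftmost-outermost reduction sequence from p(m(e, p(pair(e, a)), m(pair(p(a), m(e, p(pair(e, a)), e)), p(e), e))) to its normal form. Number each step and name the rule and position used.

p(p(pair(e, pair(a, e))))

1. p(m(e, p(pair(e, a)), m(pair(p(a), m(e, p(pair(e, a)), e)), p(e), e)))  →  p(m(pair(p(a), m(e, p(pair(e, a)), e)), p(e), e))   [R4 at 1]
2. p(m(pair(p(a), m(e, p(pair(e, a)), e)), p(e), e))  →  p(p(pair(e, pair(a, m(e, p(pair(e, a)), e)))))   [R1 at 1]
3. p(p(pair(e, pair(a, m(e, p(pair(e, a)), e)))))  →  p(p(pair(e, pair(a, e))))   [R4 at 1.1.2.2]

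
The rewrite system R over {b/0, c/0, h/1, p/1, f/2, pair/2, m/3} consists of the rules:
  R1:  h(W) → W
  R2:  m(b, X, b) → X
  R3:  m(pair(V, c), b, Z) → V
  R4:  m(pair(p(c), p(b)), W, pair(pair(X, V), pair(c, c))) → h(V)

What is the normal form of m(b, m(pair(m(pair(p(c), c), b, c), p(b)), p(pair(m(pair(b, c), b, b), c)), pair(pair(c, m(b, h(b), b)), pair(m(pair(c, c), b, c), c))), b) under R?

1. m(b, m(pair(m(pair(p(c), c), b, c), p(b)), p(pair(m(pair(b, c), b, b), c)), pair(pair(c, m(b, h(b), b)), pair(m(pair(c, c), b, c), c))), b)  →  m(pair(m(pair(p(c), c), b, c), p(b)), p(pair(m(pair(b, c), b, b), c)), pair(pair(c, m(b, h(b), b)), pair(m(pair(c, c), b, c), c)))   [R2 at ε]
2. m(pair(m(pair(p(c), c), b, c), p(b)), p(pair(m(pair(b, c), b, b), c)), pair(pair(c, m(b, h(b), b)), pair(m(pair(c, c), b, c), c)))  →  m(pair(p(c), p(b)), p(pair(m(pair(b, c), b, b), c)), pair(pair(c, m(b, h(b), b)), pair(m(pair(c, c), b, c), c)))   [R3 at 1.1]
3. m(pair(p(c), p(b)), p(pair(m(pair(b, c), b, b), c)), pair(pair(c, m(b, h(b), b)), pair(m(pair(c, c), b, c), c)))  →  m(pair(p(c), p(b)), p(pair(b, c)), pair(pair(c, m(b, h(b), b)), pair(m(pair(c, c), b, c), c)))   [R3 at 2.1.1]
4. m(pair(p(c), p(b)), p(pair(b, c)), pair(pair(c, m(b, h(b), b)), pair(m(pair(c, c), b, c), c)))  →  m(pair(p(c), p(b)), p(pair(b, c)), pair(pair(c, h(b)), pair(m(pair(c, c), b, c), c)))   [R2 at 3.1.2]
5. m(pair(p(c), p(b)), p(pair(b, c)), pair(pair(c, h(b)), pair(m(pair(c, c), b, c), c)))  →  m(pair(p(c), p(b)), p(pair(b, c)), pair(pair(c, b), pair(m(pair(c, c), b, c), c)))   [R1 at 3.1.2]
6. m(pair(p(c), p(b)), p(pair(b, c)), pair(pair(c, b), pair(m(pair(c, c), b, c), c)))  →  m(pair(p(c), p(b)), p(pair(b, c)), pair(pair(c, b), pair(c, c)))   [R3 at 3.2.1]
7. m(pair(p(c), p(b)), p(pair(b, c)), pair(pair(c, b), pair(c, c)))  →  h(b)   [R4 at ε]
8. h(b)  →  b   [R1 at ε]

b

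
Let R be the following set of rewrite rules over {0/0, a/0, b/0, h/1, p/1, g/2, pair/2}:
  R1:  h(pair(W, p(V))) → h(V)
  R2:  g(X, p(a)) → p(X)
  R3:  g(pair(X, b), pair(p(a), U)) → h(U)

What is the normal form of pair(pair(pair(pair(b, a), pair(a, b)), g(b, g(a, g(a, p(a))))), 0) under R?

pair(pair(pair(pair(b, a), pair(a, b)), p(b)), 0)

1. pair(pair(pair(pair(b, a), pair(a, b)), g(b, g(a, g(a, p(a))))), 0)  →  pair(pair(pair(pair(b, a), pair(a, b)), g(b, g(a, p(a)))), 0)   [R2 at 1.2.2.2]
2. pair(pair(pair(pair(b, a), pair(a, b)), g(b, g(a, p(a)))), 0)  →  pair(pair(pair(pair(b, a), pair(a, b)), g(b, p(a))), 0)   [R2 at 1.2.2]
3. pair(pair(pair(pair(b, a), pair(a, b)), g(b, p(a))), 0)  →  pair(pair(pair(pair(b, a), pair(a, b)), p(b)), 0)   [R2 at 1.2]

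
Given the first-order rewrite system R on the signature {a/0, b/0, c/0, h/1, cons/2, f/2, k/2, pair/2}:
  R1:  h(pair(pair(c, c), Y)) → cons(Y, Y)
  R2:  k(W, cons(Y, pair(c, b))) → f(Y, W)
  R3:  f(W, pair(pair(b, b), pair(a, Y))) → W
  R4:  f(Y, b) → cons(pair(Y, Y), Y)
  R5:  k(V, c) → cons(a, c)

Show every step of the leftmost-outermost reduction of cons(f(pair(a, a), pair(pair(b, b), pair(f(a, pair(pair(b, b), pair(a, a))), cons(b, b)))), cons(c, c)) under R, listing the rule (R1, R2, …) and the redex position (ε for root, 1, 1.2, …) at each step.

1. cons(f(pair(a, a), pair(pair(b, b), pair(f(a, pair(pair(b, b), pair(a, a))), cons(b, b)))), cons(c, c))  →  cons(f(pair(a, a), pair(pair(b, b), pair(a, cons(b, b)))), cons(c, c))   [R3 at 1.2.2.1]
2. cons(f(pair(a, a), pair(pair(b, b), pair(a, cons(b, b)))), cons(c, c))  →  cons(pair(a, a), cons(c, c))   [R3 at 1]

cons(pair(a, a), cons(c, c))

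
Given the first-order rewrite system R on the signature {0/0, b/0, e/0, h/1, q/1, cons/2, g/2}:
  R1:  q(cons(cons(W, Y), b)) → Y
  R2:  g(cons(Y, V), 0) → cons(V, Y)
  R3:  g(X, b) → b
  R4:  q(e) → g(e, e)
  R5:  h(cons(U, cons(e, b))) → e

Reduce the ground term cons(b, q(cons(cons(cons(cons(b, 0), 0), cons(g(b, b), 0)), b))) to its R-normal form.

1. cons(b, q(cons(cons(cons(cons(b, 0), 0), cons(g(b, b), 0)), b)))  →  cons(b, cons(g(b, b), 0))   [R1 at 2]
2. cons(b, cons(g(b, b), 0))  →  cons(b, cons(b, 0))   [R3 at 2.1]

cons(b, cons(b, 0))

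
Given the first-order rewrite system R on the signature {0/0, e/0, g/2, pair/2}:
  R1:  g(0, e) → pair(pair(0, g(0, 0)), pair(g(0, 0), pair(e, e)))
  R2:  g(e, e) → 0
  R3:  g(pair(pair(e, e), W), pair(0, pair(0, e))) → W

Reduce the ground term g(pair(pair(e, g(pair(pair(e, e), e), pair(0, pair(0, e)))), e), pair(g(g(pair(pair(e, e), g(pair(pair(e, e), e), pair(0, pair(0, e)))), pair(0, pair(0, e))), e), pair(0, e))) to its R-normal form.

e

1. g(pair(pair(e, g(pair(pair(e, e), e), pair(0, pair(0, e)))), e), pair(g(g(pair(pair(e, e), g(pair(pair(e, e), e), pair(0, pair(0, e)))), pair(0, pair(0, e))), e), pair(0, e)))  →  g(pair(pair(e, e), e), pair(g(g(pair(pair(e, e), g(pair(pair(e, e), e), pair(0, pair(0, e)))), pair(0, pair(0, e))), e), pair(0, e)))   [R3 at 1.1.2]
2. g(pair(pair(e, e), e), pair(g(g(pair(pair(e, e), g(pair(pair(e, e), e), pair(0, pair(0, e)))), pair(0, pair(0, e))), e), pair(0, e)))  →  g(pair(pair(e, e), e), pair(g(g(pair(pair(e, e), e), pair(0, pair(0, e))), e), pair(0, e)))   [R3 at 2.1.1]
3. g(pair(pair(e, e), e), pair(g(g(pair(pair(e, e), e), pair(0, pair(0, e))), e), pair(0, e)))  →  g(pair(pair(e, e), e), pair(g(e, e), pair(0, e)))   [R3 at 2.1.1]
4. g(pair(pair(e, e), e), pair(g(e, e), pair(0, e)))  →  g(pair(pair(e, e), e), pair(0, pair(0, e)))   [R2 at 2.1]
5. g(pair(pair(e, e), e), pair(0, pair(0, e)))  →  e   [R3 at ε]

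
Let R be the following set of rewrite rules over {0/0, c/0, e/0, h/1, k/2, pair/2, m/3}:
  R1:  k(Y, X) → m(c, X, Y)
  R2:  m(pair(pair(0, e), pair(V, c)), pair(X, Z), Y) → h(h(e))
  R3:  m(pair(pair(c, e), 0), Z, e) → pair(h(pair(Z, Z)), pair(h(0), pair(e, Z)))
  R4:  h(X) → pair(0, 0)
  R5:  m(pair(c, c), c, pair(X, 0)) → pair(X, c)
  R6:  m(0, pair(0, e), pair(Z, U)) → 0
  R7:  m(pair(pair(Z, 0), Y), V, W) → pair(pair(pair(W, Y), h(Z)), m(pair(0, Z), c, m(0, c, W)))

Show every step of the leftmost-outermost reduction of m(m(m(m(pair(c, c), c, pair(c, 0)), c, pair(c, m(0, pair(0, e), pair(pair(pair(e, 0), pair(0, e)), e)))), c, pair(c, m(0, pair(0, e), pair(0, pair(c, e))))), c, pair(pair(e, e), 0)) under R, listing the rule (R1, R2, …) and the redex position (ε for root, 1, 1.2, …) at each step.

pair(pair(e, e), c)

1. m(m(m(m(pair(c, c), c, pair(c, 0)), c, pair(c, m(0, pair(0, e), pair(pair(pair(e, 0), pair(0, e)), e)))), c, pair(c, m(0, pair(0, e), pair(0, pair(c, e))))), c, pair(pair(e, e), 0))  →  m(m(m(pair(c, c), c, pair(c, m(0, pair(0, e), pair(pair(pair(e, 0), pair(0, e)), e)))), c, pair(c, m(0, pair(0, e), pair(0, pair(c, e))))), c, pair(pair(e, e), 0))   [R5 at 1.1.1]
2. m(m(m(pair(c, c), c, pair(c, m(0, pair(0, e), pair(pair(pair(e, 0), pair(0, e)), e)))), c, pair(c, m(0, pair(0, e), pair(0, pair(c, e))))), c, pair(pair(e, e), 0))  →  m(m(m(pair(c, c), c, pair(c, 0)), c, pair(c, m(0, pair(0, e), pair(0, pair(c, e))))), c, pair(pair(e, e), 0))   [R6 at 1.1.3.2]
3. m(m(m(pair(c, c), c, pair(c, 0)), c, pair(c, m(0, pair(0, e), pair(0, pair(c, e))))), c, pair(pair(e, e), 0))  →  m(m(pair(c, c), c, pair(c, m(0, pair(0, e), pair(0, pair(c, e))))), c, pair(pair(e, e), 0))   [R5 at 1.1]
4. m(m(pair(c, c), c, pair(c, m(0, pair(0, e), pair(0, pair(c, e))))), c, pair(pair(e, e), 0))  →  m(m(pair(c, c), c, pair(c, 0)), c, pair(pair(e, e), 0))   [R6 at 1.3.2]
5. m(m(pair(c, c), c, pair(c, 0)), c, pair(pair(e, e), 0))  →  m(pair(c, c), c, pair(pair(e, e), 0))   [R5 at 1]
6. m(pair(c, c), c, pair(pair(e, e), 0))  →  pair(pair(e, e), c)   [R5 at ε]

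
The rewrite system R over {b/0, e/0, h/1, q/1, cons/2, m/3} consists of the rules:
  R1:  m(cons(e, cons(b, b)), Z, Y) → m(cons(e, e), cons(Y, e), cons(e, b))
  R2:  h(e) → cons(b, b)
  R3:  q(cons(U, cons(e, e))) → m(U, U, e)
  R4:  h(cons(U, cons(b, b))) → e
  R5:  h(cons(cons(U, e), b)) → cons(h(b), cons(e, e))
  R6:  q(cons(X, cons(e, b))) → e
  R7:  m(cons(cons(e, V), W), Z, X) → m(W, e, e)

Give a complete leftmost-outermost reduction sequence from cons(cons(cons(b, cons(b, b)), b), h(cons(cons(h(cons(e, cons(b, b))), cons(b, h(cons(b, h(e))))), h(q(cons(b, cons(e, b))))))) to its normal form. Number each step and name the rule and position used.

cons(cons(cons(b, cons(b, b)), b), e)

1. cons(cons(cons(b, cons(b, b)), b), h(cons(cons(h(cons(e, cons(b, b))), cons(b, h(cons(b, h(e))))), h(q(cons(b, cons(e, b)))))))  →  cons(cons(cons(b, cons(b, b)), b), h(cons(cons(e, cons(b, h(cons(b, h(e))))), h(q(cons(b, cons(e, b)))))))   [R4 at 2.1.1.1]
2. cons(cons(cons(b, cons(b, b)), b), h(cons(cons(e, cons(b, h(cons(b, h(e))))), h(q(cons(b, cons(e, b)))))))  →  cons(cons(cons(b, cons(b, b)), b), h(cons(cons(e, cons(b, h(cons(b, cons(b, b))))), h(q(cons(b, cons(e, b)))))))   [R2 at 2.1.1.2.2.1.2]
3. cons(cons(cons(b, cons(b, b)), b), h(cons(cons(e, cons(b, h(cons(b, cons(b, b))))), h(q(cons(b, cons(e, b)))))))  →  cons(cons(cons(b, cons(b, b)), b), h(cons(cons(e, cons(b, e)), h(q(cons(b, cons(e, b)))))))   [R4 at 2.1.1.2.2]
4. cons(cons(cons(b, cons(b, b)), b), h(cons(cons(e, cons(b, e)), h(q(cons(b, cons(e, b)))))))  →  cons(cons(cons(b, cons(b, b)), b), h(cons(cons(e, cons(b, e)), h(e))))   [R6 at 2.1.2.1]
5. cons(cons(cons(b, cons(b, b)), b), h(cons(cons(e, cons(b, e)), h(e))))  →  cons(cons(cons(b, cons(b, b)), b), h(cons(cons(e, cons(b, e)), cons(b, b))))   [R2 at 2.1.2]
6. cons(cons(cons(b, cons(b, b)), b), h(cons(cons(e, cons(b, e)), cons(b, b))))  →  cons(cons(cons(b, cons(b, b)), b), e)   [R4 at 2]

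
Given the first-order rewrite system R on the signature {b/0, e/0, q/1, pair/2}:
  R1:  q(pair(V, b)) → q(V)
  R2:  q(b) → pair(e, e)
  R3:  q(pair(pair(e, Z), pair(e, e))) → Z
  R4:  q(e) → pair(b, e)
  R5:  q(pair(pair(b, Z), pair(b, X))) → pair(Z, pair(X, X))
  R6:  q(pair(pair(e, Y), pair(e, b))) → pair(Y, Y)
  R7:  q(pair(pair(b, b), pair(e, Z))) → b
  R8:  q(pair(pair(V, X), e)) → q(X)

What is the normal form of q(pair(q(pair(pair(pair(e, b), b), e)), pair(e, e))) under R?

e

1. q(pair(q(pair(pair(pair(e, b), b), e)), pair(e, e)))  →  q(pair(q(b), pair(e, e)))   [R8 at 1.1]
2. q(pair(q(b), pair(e, e)))  →  q(pair(pair(e, e), pair(e, e)))   [R2 at 1.1]
3. q(pair(pair(e, e), pair(e, e)))  →  e   [R3 at ε]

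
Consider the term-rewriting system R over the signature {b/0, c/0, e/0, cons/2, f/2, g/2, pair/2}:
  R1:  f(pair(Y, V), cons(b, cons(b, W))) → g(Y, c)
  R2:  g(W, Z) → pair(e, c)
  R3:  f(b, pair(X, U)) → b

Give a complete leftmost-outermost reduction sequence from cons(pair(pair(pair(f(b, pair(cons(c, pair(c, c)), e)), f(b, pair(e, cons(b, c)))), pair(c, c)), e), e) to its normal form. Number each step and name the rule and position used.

cons(pair(pair(pair(b, b), pair(c, c)), e), e)

1. cons(pair(pair(pair(f(b, pair(cons(c, pair(c, c)), e)), f(b, pair(e, cons(b, c)))), pair(c, c)), e), e)  →  cons(pair(pair(pair(b, f(b, pair(e, cons(b, c)))), pair(c, c)), e), e)   [R3 at 1.1.1.1]
2. cons(pair(pair(pair(b, f(b, pair(e, cons(b, c)))), pair(c, c)), e), e)  →  cons(pair(pair(pair(b, b), pair(c, c)), e), e)   [R3 at 1.1.1.2]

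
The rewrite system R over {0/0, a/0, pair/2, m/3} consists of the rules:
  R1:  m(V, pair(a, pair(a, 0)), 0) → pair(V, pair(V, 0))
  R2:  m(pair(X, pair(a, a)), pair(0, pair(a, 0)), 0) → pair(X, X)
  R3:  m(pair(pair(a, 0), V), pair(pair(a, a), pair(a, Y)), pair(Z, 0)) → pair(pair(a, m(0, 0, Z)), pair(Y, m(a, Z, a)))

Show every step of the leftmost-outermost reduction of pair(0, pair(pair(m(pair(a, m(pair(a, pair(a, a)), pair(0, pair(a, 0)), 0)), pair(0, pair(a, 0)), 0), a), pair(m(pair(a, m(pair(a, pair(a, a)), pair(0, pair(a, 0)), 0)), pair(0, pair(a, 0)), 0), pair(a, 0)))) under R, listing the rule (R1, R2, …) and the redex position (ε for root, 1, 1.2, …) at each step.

1. pair(0, pair(pair(m(pair(a, m(pair(a, pair(a, a)), pair(0, pair(a, 0)), 0)), pair(0, pair(a, 0)), 0), a), pair(m(pair(a, m(pair(a, pair(a, a)), pair(0, pair(a, 0)), 0)), pair(0, pair(a, 0)), 0), pair(a, 0))))  →  pair(0, pair(pair(m(pair(a, pair(a, a)), pair(0, pair(a, 0)), 0), a), pair(m(pair(a, m(pair(a, pair(a, a)), pair(0, pair(a, 0)), 0)), pair(0, pair(a, 0)), 0), pair(a, 0))))   [R2 at 2.1.1.1.2]
2. pair(0, pair(pair(m(pair(a, pair(a, a)), pair(0, pair(a, 0)), 0), a), pair(m(pair(a, m(pair(a, pair(a, a)), pair(0, pair(a, 0)), 0)), pair(0, pair(a, 0)), 0), pair(a, 0))))  →  pair(0, pair(pair(pair(a, a), a), pair(m(pair(a, m(pair(a, pair(a, a)), pair(0, pair(a, 0)), 0)), pair(0, pair(a, 0)), 0), pair(a, 0))))   [R2 at 2.1.1]
3. pair(0, pair(pair(pair(a, a), a), pair(m(pair(a, m(pair(a, pair(a, a)), pair(0, pair(a, 0)), 0)), pair(0, pair(a, 0)), 0), pair(a, 0))))  →  pair(0, pair(pair(pair(a, a), a), pair(m(pair(a, pair(a, a)), pair(0, pair(a, 0)), 0), pair(a, 0))))   [R2 at 2.2.1.1.2]
4. pair(0, pair(pair(pair(a, a), a), pair(m(pair(a, pair(a, a)), pair(0, pair(a, 0)), 0), pair(a, 0))))  →  pair(0, pair(pair(pair(a, a), a), pair(pair(a, a), pair(a, 0))))   [R2 at 2.2.1]

pair(0, pair(pair(pair(a, a), a), pair(pair(a, a), pair(a, 0))))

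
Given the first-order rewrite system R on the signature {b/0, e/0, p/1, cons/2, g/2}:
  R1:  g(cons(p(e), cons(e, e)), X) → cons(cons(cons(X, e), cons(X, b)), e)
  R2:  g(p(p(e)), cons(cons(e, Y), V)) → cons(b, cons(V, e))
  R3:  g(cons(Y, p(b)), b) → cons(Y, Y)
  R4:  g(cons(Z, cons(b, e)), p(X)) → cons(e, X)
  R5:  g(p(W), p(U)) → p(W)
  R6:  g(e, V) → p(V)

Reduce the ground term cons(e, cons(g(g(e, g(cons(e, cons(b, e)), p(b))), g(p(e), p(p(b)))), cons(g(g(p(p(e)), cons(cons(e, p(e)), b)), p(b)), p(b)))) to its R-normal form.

1. cons(e, cons(g(g(e, g(cons(e, cons(b, e)), p(b))), g(p(e), p(p(b)))), cons(g(g(p(p(e)), cons(cons(e, p(e)), b)), p(b)), p(b))))  →  cons(e, cons(g(p(g(cons(e, cons(b, e)), p(b))), g(p(e), p(p(b)))), cons(g(g(p(p(e)), cons(cons(e, p(e)), b)), p(b)), p(b))))   [R6 at 2.1.1]
2. cons(e, cons(g(p(g(cons(e, cons(b, e)), p(b))), g(p(e), p(p(b)))), cons(g(g(p(p(e)), cons(cons(e, p(e)), b)), p(b)), p(b))))  →  cons(e, cons(g(p(cons(e, b)), g(p(e), p(p(b)))), cons(g(g(p(p(e)), cons(cons(e, p(e)), b)), p(b)), p(b))))   [R4 at 2.1.1.1]
3. cons(e, cons(g(p(cons(e, b)), g(p(e), p(p(b)))), cons(g(g(p(p(e)), cons(cons(e, p(e)), b)), p(b)), p(b))))  →  cons(e, cons(g(p(cons(e, b)), p(e)), cons(g(g(p(p(e)), cons(cons(e, p(e)), b)), p(b)), p(b))))   [R5 at 2.1.2]
4. cons(e, cons(g(p(cons(e, b)), p(e)), cons(g(g(p(p(e)), cons(cons(e, p(e)), b)), p(b)), p(b))))  →  cons(e, cons(p(cons(e, b)), cons(g(g(p(p(e)), cons(cons(e, p(e)), b)), p(b)), p(b))))   [R5 at 2.1]
5. cons(e, cons(p(cons(e, b)), cons(g(g(p(p(e)), cons(cons(e, p(e)), b)), p(b)), p(b))))  →  cons(e, cons(p(cons(e, b)), cons(g(cons(b, cons(b, e)), p(b)), p(b))))   [R2 at 2.2.1.1]
6. cons(e, cons(p(cons(e, b)), cons(g(cons(b, cons(b, e)), p(b)), p(b))))  →  cons(e, cons(p(cons(e, b)), cons(cons(e, b), p(b))))   [R4 at 2.2.1]

cons(e, cons(p(cons(e, b)), cons(cons(e, b), p(b))))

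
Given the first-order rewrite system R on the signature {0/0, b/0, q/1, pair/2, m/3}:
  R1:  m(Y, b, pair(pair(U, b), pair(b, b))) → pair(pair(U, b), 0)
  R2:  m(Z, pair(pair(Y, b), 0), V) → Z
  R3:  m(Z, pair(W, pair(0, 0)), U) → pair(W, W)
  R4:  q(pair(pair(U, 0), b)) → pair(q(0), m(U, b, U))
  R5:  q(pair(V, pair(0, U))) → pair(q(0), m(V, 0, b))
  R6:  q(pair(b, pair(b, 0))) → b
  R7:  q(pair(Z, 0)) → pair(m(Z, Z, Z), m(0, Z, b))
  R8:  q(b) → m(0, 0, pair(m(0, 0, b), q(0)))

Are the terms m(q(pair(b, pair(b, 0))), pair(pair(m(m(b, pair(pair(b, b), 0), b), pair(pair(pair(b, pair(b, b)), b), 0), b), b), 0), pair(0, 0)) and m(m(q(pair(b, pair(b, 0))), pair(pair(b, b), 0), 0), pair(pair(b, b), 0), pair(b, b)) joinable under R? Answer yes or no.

yes — NF(t₁) = b, NF(t₂) = b

Reduce t₁ = m(q(pair(b, pair(b, 0))), pair(pair(m(m(b, pair(pair(b, b), 0), b), pair(pair(pair(b, pair(b, b)), b), 0), b), b), 0), pair(0, 0)):
1. m(q(pair(b, pair(b, 0))), pair(pair(m(m(b, pair(pair(b, b), 0), b), pair(pair(pair(b, pair(b, b)), b), 0), b), b), 0), pair(0, 0))  →  q(pair(b, pair(b, 0)))   [R2 at ε]
2. q(pair(b, pair(b, 0)))  →  b   [R6 at ε]

Reduce t₂ = m(m(q(pair(b, pair(b, 0))), pair(pair(b, b), 0), 0), pair(pair(b, b), 0), pair(b, b)):
1. m(m(q(pair(b, pair(b, 0))), pair(pair(b, b), 0), 0), pair(pair(b, b), 0), pair(b, b))  →  m(q(pair(b, pair(b, 0))), pair(pair(b, b), 0), 0)   [R2 at ε]
2. m(q(pair(b, pair(b, 0))), pair(pair(b, b), 0), 0)  →  q(pair(b, pair(b, 0)))   [R2 at ε]
3. q(pair(b, pair(b, 0)))  →  b   [R6 at ε]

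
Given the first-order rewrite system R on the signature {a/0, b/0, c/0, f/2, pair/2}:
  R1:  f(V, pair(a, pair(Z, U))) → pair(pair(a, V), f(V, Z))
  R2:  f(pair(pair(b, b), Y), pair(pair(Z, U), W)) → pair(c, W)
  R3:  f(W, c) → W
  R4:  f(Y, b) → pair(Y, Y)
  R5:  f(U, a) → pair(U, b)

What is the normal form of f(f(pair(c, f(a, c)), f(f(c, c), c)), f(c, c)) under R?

1. f(f(pair(c, f(a, c)), f(f(c, c), c)), f(c, c))  →  f(f(pair(c, a), f(f(c, c), c)), f(c, c))   [R3 at 1.1.2]
2. f(f(pair(c, a), f(f(c, c), c)), f(c, c))  →  f(f(pair(c, a), f(c, c)), f(c, c))   [R3 at 1.2]
3. f(f(pair(c, a), f(c, c)), f(c, c))  →  f(f(pair(c, a), c), f(c, c))   [R3 at 1.2]
4. f(f(pair(c, a), c), f(c, c))  →  f(pair(c, a), f(c, c))   [R3 at 1]
5. f(pair(c, a), f(c, c))  →  f(pair(c, a), c)   [R3 at 2]
6. f(pair(c, a), c)  →  pair(c, a)   [R3 at ε]

pair(c, a)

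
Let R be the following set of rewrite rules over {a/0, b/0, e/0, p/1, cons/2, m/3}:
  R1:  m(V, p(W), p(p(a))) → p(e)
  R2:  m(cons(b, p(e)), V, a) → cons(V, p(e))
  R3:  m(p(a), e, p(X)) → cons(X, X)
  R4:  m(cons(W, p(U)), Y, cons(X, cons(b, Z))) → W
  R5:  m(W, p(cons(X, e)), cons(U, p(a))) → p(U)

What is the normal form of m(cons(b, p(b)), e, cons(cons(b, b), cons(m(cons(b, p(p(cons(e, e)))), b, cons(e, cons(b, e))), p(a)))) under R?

b

1. m(cons(b, p(b)), e, cons(cons(b, b), cons(m(cons(b, p(p(cons(e, e)))), b, cons(e, cons(b, e))), p(a))))  →  m(cons(b, p(b)), e, cons(cons(b, b), cons(b, p(a))))   [R4 at 3.2.1]
2. m(cons(b, p(b)), e, cons(cons(b, b), cons(b, p(a))))  →  b   [R4 at ε]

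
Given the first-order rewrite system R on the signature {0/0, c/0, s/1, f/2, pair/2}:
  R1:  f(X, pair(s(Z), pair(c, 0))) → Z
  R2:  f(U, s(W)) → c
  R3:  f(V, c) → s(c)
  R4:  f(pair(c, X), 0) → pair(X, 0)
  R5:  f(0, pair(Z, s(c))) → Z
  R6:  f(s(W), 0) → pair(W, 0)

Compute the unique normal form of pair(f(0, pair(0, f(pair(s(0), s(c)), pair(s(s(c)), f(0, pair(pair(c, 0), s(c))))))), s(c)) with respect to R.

pair(0, s(c))

1. pair(f(0, pair(0, f(pair(s(0), s(c)), pair(s(s(c)), f(0, pair(pair(c, 0), s(c))))))), s(c))  →  pair(f(0, pair(0, f(pair(s(0), s(c)), pair(s(s(c)), pair(c, 0))))), s(c))   [R5 at 1.2.2.2.2]
2. pair(f(0, pair(0, f(pair(s(0), s(c)), pair(s(s(c)), pair(c, 0))))), s(c))  →  pair(f(0, pair(0, s(c))), s(c))   [R1 at 1.2.2]
3. pair(f(0, pair(0, s(c))), s(c))  →  pair(0, s(c))   [R5 at 1]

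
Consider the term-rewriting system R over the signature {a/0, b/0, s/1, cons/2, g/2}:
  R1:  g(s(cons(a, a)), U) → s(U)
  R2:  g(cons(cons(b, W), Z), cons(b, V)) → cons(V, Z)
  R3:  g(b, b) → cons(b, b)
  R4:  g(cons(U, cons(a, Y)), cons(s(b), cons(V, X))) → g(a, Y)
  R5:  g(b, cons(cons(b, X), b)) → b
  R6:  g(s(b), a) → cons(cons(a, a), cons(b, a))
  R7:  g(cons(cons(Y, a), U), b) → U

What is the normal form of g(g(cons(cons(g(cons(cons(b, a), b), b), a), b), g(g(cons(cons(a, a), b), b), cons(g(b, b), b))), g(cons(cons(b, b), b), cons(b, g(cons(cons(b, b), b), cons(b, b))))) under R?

1. g(g(cons(cons(g(cons(cons(b, a), b), b), a), b), g(g(cons(cons(a, a), b), b), cons(g(b, b), b))), g(cons(cons(b, b), b), cons(b, g(cons(cons(b, b), b), cons(b, b)))))  →  g(g(cons(cons(b, a), b), g(g(cons(cons(a, a), b), b), cons(g(b, b), b))), g(cons(cons(b, b), b), cons(b, g(cons(cons(b, b), b), cons(b, b)))))   [R7 at 1.1.1.1]
2. g(g(cons(cons(b, a), b), g(g(cons(cons(a, a), b), b), cons(g(b, b), b))), g(cons(cons(b, b), b), cons(b, g(cons(cons(b, b), b), cons(b, b)))))  →  g(g(cons(cons(b, a), b), g(b, cons(g(b, b), b))), g(cons(cons(b, b), b), cons(b, g(cons(cons(b, b), b), cons(b, b)))))   [R7 at 1.2.1]
3. g(g(cons(cons(b, a), b), g(b, cons(g(b, b), b))), g(cons(cons(b, b), b), cons(b, g(cons(cons(b, b), b), cons(b, b)))))  →  g(g(cons(cons(b, a), b), g(b, cons(cons(b, b), b))), g(cons(cons(b, b), b), cons(b, g(cons(cons(b, b), b), cons(b, b)))))   [R3 at 1.2.2.1]
4. g(g(cons(cons(b, a), b), g(b, cons(cons(b, b), b))), g(cons(cons(b, b), b), cons(b, g(cons(cons(b, b), b), cons(b, b)))))  →  g(g(cons(cons(b, a), b), b), g(cons(cons(b, b), b), cons(b, g(cons(cons(b, b), b), cons(b, b)))))   [R5 at 1.2]
5. g(g(cons(cons(b, a), b), b), g(cons(cons(b, b), b), cons(b, g(cons(cons(b, b), b), cons(b, b)))))  →  g(b, g(cons(cons(b, b), b), cons(b, g(cons(cons(b, b), b), cons(b, b)))))   [R7 at 1]
6. g(b, g(cons(cons(b, b), b), cons(b, g(cons(cons(b, b), b), cons(b, b)))))  →  g(b, cons(g(cons(cons(b, b), b), cons(b, b)), b))   [R2 at 2]
7. g(b, cons(g(cons(cons(b, b), b), cons(b, b)), b))  →  g(b, cons(cons(b, b), b))   [R2 at 2.1]
8. g(b, cons(cons(b, b), b))  →  b   [R5 at ε]

b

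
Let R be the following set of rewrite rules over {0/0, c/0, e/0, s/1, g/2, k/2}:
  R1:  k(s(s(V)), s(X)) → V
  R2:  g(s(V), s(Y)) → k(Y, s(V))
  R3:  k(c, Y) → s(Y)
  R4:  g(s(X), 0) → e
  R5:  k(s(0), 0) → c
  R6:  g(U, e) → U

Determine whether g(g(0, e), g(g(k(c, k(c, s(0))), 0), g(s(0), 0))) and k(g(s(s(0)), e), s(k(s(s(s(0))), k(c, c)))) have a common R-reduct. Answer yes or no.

Reduce t₁ = g(g(0, e), g(g(k(c, k(c, s(0))), 0), g(s(0), 0))):
1. g(g(0, e), g(g(k(c, k(c, s(0))), 0), g(s(0), 0)))  →  g(0, g(g(k(c, k(c, s(0))), 0), g(s(0), 0)))   [R6 at 1]
2. g(0, g(g(k(c, k(c, s(0))), 0), g(s(0), 0)))  →  g(0, g(g(s(k(c, s(0))), 0), g(s(0), 0)))   [R3 at 2.1.1]
3. g(0, g(g(s(k(c, s(0))), 0), g(s(0), 0)))  →  g(0, g(e, g(s(0), 0)))   [R4 at 2.1]
4. g(0, g(e, g(s(0), 0)))  →  g(0, g(e, e))   [R4 at 2.2]
5. g(0, g(e, e))  →  g(0, e)   [R6 at 2]
6. g(0, e)  →  0   [R6 at ε]

Reduce t₂ = k(g(s(s(0)), e), s(k(s(s(s(0))), k(c, c)))):
1. k(g(s(s(0)), e), s(k(s(s(s(0))), k(c, c))))  →  k(s(s(0)), s(k(s(s(s(0))), k(c, c))))   [R6 at 1]
2. k(s(s(0)), s(k(s(s(s(0))), k(c, c))))  →  0   [R1 at ε]

yes — NF(t₁) = 0, NF(t₂) = 0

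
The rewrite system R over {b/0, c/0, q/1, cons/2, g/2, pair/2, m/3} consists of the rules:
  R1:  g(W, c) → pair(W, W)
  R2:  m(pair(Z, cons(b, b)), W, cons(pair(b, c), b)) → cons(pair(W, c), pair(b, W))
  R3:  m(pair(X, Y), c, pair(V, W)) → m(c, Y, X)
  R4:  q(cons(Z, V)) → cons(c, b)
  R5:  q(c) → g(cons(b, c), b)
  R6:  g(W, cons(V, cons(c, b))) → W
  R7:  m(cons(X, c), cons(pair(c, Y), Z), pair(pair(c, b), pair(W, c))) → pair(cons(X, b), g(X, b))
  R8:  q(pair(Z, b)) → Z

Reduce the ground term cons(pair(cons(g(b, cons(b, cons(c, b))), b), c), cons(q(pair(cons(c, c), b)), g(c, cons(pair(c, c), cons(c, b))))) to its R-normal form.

cons(pair(cons(b, b), c), cons(cons(c, c), c))

1. cons(pair(cons(g(b, cons(b, cons(c, b))), b), c), cons(q(pair(cons(c, c), b)), g(c, cons(pair(c, c), cons(c, b)))))  →  cons(pair(cons(b, b), c), cons(q(pair(cons(c, c), b)), g(c, cons(pair(c, c), cons(c, b)))))   [R6 at 1.1.1]
2. cons(pair(cons(b, b), c), cons(q(pair(cons(c, c), b)), g(c, cons(pair(c, c), cons(c, b)))))  →  cons(pair(cons(b, b), c), cons(cons(c, c), g(c, cons(pair(c, c), cons(c, b)))))   [R8 at 2.1]
3. cons(pair(cons(b, b), c), cons(cons(c, c), g(c, cons(pair(c, c), cons(c, b)))))  →  cons(pair(cons(b, b), c), cons(cons(c, c), c))   [R6 at 2.2]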